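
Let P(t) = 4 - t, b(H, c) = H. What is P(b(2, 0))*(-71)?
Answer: -142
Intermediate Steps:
P(b(2, 0))*(-71) = (4 - 1*2)*(-71) = (4 - 2)*(-71) = 2*(-71) = -142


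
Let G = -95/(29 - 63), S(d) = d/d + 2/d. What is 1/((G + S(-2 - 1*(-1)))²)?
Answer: 1156/3721 ≈ 0.31067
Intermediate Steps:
S(d) = 1 + 2/d
G = 95/34 (G = -95/(-34) = -95*(-1/34) = 95/34 ≈ 2.7941)
1/((G + S(-2 - 1*(-1)))²) = 1/((95/34 + (2 + (-2 - 1*(-1)))/(-2 - 1*(-1)))²) = 1/((95/34 + (2 + (-2 + 1))/(-2 + 1))²) = 1/((95/34 + (2 - 1)/(-1))²) = 1/((95/34 - 1*1)²) = 1/((95/34 - 1)²) = 1/((61/34)²) = 1/(3721/1156) = 1156/3721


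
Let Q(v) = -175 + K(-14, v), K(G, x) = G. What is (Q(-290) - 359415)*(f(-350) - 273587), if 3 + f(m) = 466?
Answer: 98216482896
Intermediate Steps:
f(m) = 463 (f(m) = -3 + 466 = 463)
Q(v) = -189 (Q(v) = -175 - 14 = -189)
(Q(-290) - 359415)*(f(-350) - 273587) = (-189 - 359415)*(463 - 273587) = -359604*(-273124) = 98216482896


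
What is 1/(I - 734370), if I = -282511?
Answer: -1/1016881 ≈ -9.8340e-7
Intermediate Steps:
1/(I - 734370) = 1/(-282511 - 734370) = 1/(-1016881) = -1/1016881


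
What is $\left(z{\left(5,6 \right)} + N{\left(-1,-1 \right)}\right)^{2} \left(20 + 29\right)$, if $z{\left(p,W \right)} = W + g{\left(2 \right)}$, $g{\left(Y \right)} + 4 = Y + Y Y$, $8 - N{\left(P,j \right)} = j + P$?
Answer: $15876$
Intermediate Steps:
$N{\left(P,j \right)} = 8 - P - j$ ($N{\left(P,j \right)} = 8 - \left(j + P\right) = 8 - \left(P + j\right) = 8 - P - j$)
$g{\left(Y \right)} = -4 + Y + Y^{2}$ ($g{\left(Y \right)} = -4 + \left(Y + Y Y\right) = -4 + \left(Y + Y^{2}\right) = -4 + Y + Y^{2}$)
$z{\left(p,W \right)} = 2 + W$ ($z{\left(p,W \right)} = W + \left(-4 + 2 + 2^{2}\right) = W + \left(-4 + 2 + 4\right) = W + 2 = 2 + W$)
$\left(z{\left(5,6 \right)} + N{\left(-1,-1 \right)}\right)^{2} \left(20 + 29\right) = \left(\left(2 + 6\right) - -10\right)^{2} \left(20 + 29\right) = \left(8 + \left(8 + 1 + 1\right)\right)^{2} \cdot 49 = \left(8 + 10\right)^{2} \cdot 49 = 18^{2} \cdot 49 = 324 \cdot 49 = 15876$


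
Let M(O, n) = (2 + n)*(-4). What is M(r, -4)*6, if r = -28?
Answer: 48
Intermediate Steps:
M(O, n) = -8 - 4*n
M(r, -4)*6 = (-8 - 4*(-4))*6 = (-8 + 16)*6 = 8*6 = 48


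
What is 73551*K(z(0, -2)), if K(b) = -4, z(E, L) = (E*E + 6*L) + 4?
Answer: -294204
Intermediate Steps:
z(E, L) = 4 + E² + 6*L (z(E, L) = (E² + 6*L) + 4 = 4 + E² + 6*L)
73551*K(z(0, -2)) = 73551*(-4) = -294204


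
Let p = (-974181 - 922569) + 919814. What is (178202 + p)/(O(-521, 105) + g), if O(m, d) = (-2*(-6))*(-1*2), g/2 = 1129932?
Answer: -399367/1129920 ≈ -0.35345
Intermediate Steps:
g = 2259864 (g = 2*1129932 = 2259864)
p = -976936 (p = -1896750 + 919814 = -976936)
O(m, d) = -24 (O(m, d) = 12*(-2) = -24)
(178202 + p)/(O(-521, 105) + g) = (178202 - 976936)/(-24 + 2259864) = -798734/2259840 = -798734*1/2259840 = -399367/1129920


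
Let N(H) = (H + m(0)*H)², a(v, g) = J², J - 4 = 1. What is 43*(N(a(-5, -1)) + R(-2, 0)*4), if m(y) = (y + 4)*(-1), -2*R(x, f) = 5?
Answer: 241445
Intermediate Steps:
J = 5 (J = 4 + 1 = 5)
R(x, f) = -5/2 (R(x, f) = -½*5 = -5/2)
m(y) = -4 - y (m(y) = (4 + y)*(-1) = -4 - y)
a(v, g) = 25 (a(v, g) = 5² = 25)
N(H) = 9*H² (N(H) = (H + (-4 - 1*0)*H)² = (H + (-4 + 0)*H)² = (H - 4*H)² = (-3*H)² = 9*H²)
43*(N(a(-5, -1)) + R(-2, 0)*4) = 43*(9*25² - 5/2*4) = 43*(9*625 - 10) = 43*(5625 - 10) = 43*5615 = 241445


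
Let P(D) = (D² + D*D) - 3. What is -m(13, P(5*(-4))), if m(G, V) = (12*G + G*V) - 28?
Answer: -10489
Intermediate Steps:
P(D) = -3 + 2*D² (P(D) = (D² + D²) - 3 = 2*D² - 3 = -3 + 2*D²)
m(G, V) = -28 + 12*G + G*V
-m(13, P(5*(-4))) = -(-28 + 12*13 + 13*(-3 + 2*(5*(-4))²)) = -(-28 + 156 + 13*(-3 + 2*(-20)²)) = -(-28 + 156 + 13*(-3 + 2*400)) = -(-28 + 156 + 13*(-3 + 800)) = -(-28 + 156 + 13*797) = -(-28 + 156 + 10361) = -1*10489 = -10489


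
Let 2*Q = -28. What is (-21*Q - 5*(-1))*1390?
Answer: 415610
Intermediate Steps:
Q = -14 (Q = (1/2)*(-28) = -14)
(-21*Q - 5*(-1))*1390 = (-21*(-14) - 5*(-1))*1390 = (294 + 5)*1390 = 299*1390 = 415610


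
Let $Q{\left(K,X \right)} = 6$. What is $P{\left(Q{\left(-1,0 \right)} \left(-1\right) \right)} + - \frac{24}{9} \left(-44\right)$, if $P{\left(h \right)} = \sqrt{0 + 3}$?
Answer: $\frac{352}{3} + \sqrt{3} \approx 119.07$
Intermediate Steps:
$P{\left(h \right)} = \sqrt{3}$
$P{\left(Q{\left(-1,0 \right)} \left(-1\right) \right)} + - \frac{24}{9} \left(-44\right) = \sqrt{3} + - \frac{24}{9} \left(-44\right) = \sqrt{3} + \left(-24\right) \frac{1}{9} \left(-44\right) = \sqrt{3} - - \frac{352}{3} = \sqrt{3} + \frac{352}{3} = \frac{352}{3} + \sqrt{3}$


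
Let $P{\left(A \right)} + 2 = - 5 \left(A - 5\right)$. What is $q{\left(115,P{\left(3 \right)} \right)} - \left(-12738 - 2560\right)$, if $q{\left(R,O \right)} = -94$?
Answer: $15204$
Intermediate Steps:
$P{\left(A \right)} = 23 - 5 A$ ($P{\left(A \right)} = -2 - 5 \left(A - 5\right) = -2 - 5 \left(-5 + A\right) = -2 - \left(-25 + 5 A\right) = 23 - 5 A$)
$q{\left(115,P{\left(3 \right)} \right)} - \left(-12738 - 2560\right) = -94 - \left(-12738 - 2560\right) = -94 - -15298 = -94 + 15298 = 15204$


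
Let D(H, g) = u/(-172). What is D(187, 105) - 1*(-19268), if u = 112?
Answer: 828496/43 ≈ 19267.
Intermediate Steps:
D(H, g) = -28/43 (D(H, g) = 112/(-172) = 112*(-1/172) = -28/43)
D(187, 105) - 1*(-19268) = -28/43 - 1*(-19268) = -28/43 + 19268 = 828496/43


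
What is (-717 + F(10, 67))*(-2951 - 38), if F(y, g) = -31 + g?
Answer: 2035509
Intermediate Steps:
(-717 + F(10, 67))*(-2951 - 38) = (-717 + (-31 + 67))*(-2951 - 38) = (-717 + 36)*(-2989) = -681*(-2989) = 2035509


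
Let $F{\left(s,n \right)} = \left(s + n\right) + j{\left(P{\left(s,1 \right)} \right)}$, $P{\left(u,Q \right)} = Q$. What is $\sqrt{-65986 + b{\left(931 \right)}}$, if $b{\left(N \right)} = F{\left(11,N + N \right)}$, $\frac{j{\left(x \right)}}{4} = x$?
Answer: $i \sqrt{64109} \approx 253.2 i$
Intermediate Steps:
$j{\left(x \right)} = 4 x$
$F{\left(s,n \right)} = 4 + n + s$ ($F{\left(s,n \right)} = \left(s + n\right) + 4 \cdot 1 = \left(n + s\right) + 4 = 4 + n + s$)
$b{\left(N \right)} = 15 + 2 N$ ($b{\left(N \right)} = 4 + \left(N + N\right) + 11 = 4 + 2 N + 11 = 15 + 2 N$)
$\sqrt{-65986 + b{\left(931 \right)}} = \sqrt{-65986 + \left(15 + 2 \cdot 931\right)} = \sqrt{-65986 + \left(15 + 1862\right)} = \sqrt{-65986 + 1877} = \sqrt{-64109} = i \sqrt{64109}$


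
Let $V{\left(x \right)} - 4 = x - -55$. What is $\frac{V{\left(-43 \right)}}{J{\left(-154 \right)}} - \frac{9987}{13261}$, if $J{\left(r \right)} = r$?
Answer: $- \frac{875087}{1021097} \approx -0.85701$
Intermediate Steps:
$V{\left(x \right)} = 59 + x$ ($V{\left(x \right)} = 4 + \left(x - -55\right) = 4 + \left(x + 55\right) = 4 + \left(55 + x\right) = 59 + x$)
$\frac{V{\left(-43 \right)}}{J{\left(-154 \right)}} - \frac{9987}{13261} = \frac{59 - 43}{-154} - \frac{9987}{13261} = 16 \left(- \frac{1}{154}\right) - \frac{9987}{13261} = - \frac{8}{77} - \frac{9987}{13261} = - \frac{875087}{1021097}$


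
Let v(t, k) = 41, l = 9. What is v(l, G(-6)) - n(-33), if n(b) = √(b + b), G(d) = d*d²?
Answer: 41 - I*√66 ≈ 41.0 - 8.124*I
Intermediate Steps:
G(d) = d³
n(b) = √2*√b (n(b) = √(2*b) = √2*√b)
v(l, G(-6)) - n(-33) = 41 - √2*√(-33) = 41 - √2*I*√33 = 41 - I*√66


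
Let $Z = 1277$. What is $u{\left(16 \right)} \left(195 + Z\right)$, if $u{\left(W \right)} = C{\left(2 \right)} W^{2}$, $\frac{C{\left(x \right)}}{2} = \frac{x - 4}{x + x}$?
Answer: $-376832$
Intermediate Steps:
$C{\left(x \right)} = \frac{-4 + x}{x}$ ($C{\left(x \right)} = 2 \frac{x - 4}{x + x} = 2 \frac{-4 + x}{2 x} = \frac{-4 + x}{x}$)
$u{\left(W \right)} = - W^{2}$ ($u{\left(W \right)} = \frac{-4 + 2}{2} W^{2} = \frac{1}{2} \left(-2\right) W^{2} = - W^{2}$)
$u{\left(16 \right)} \left(195 + Z\right) = - 16^{2} \left(195 + 1277\right) = \left(-1\right) 256 \cdot 1472 = \left(-256\right) 1472 = -376832$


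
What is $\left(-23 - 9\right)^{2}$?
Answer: $1024$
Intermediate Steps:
$\left(-23 - 9\right)^{2} = \left(-32\right)^{2} = 1024$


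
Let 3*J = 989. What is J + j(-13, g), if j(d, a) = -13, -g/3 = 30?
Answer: 950/3 ≈ 316.67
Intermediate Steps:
g = -90 (g = -3*30 = -90)
J = 989/3 (J = (⅓)*989 = 989/3 ≈ 329.67)
J + j(-13, g) = 989/3 - 13 = 950/3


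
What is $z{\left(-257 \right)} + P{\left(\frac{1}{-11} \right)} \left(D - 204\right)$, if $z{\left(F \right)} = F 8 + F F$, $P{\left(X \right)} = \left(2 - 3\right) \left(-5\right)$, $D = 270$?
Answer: $64323$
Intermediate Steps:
$P{\left(X \right)} = 5$ ($P{\left(X \right)} = \left(-1\right) \left(-5\right) = 5$)
$z{\left(F \right)} = F^{2} + 8 F$ ($z{\left(F \right)} = 8 F + F^{2} = F^{2} + 8 F$)
$z{\left(-257 \right)} + P{\left(\frac{1}{-11} \right)} \left(D - 204\right) = - 257 \left(8 - 257\right) + 5 \left(270 - 204\right) = \left(-257\right) \left(-249\right) + 5 \cdot 66 = 63993 + 330 = 64323$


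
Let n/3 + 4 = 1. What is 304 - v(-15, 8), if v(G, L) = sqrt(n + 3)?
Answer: 304 - I*sqrt(6) ≈ 304.0 - 2.4495*I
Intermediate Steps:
n = -9 (n = -12 + 3*1 = -12 + 3 = -9)
v(G, L) = I*sqrt(6) (v(G, L) = sqrt(-9 + 3) = sqrt(-6) = I*sqrt(6))
304 - v(-15, 8) = 304 - I*sqrt(6)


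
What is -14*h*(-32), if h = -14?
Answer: -6272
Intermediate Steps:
-14*h*(-32) = -14*(-14)*(-32) = 196*(-32) = -6272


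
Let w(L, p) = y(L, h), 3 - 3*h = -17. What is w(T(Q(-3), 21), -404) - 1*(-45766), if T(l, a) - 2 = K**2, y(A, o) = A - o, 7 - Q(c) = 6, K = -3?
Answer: 137311/3 ≈ 45770.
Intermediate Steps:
Q(c) = 1 (Q(c) = 7 - 1*6 = 7 - 6 = 1)
h = 20/3 (h = 1 - 1/3*(-17) = 1 + 17/3 = 20/3 ≈ 6.6667)
T(l, a) = 11 (T(l, a) = 2 + (-3)**2 = 2 + 9 = 11)
w(L, p) = -20/3 + L (w(L, p) = L - 1*20/3 = L - 20/3 = -20/3 + L)
w(T(Q(-3), 21), -404) - 1*(-45766) = (-20/3 + 11) - 1*(-45766) = 13/3 + 45766 = 137311/3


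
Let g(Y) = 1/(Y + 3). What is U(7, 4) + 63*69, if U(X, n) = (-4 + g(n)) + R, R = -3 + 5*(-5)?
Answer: 30206/7 ≈ 4315.1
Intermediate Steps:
R = -28 (R = -3 - 25 = -28)
g(Y) = 1/(3 + Y)
U(X, n) = -32 + 1/(3 + n) (U(X, n) = (-4 + 1/(3 + n)) - 28 = -32 + 1/(3 + n))
U(7, 4) + 63*69 = (-95 - 32*4)/(3 + 4) + 63*69 = (-95 - 128)/7 + 4347 = (⅐)*(-223) + 4347 = -223/7 + 4347 = 30206/7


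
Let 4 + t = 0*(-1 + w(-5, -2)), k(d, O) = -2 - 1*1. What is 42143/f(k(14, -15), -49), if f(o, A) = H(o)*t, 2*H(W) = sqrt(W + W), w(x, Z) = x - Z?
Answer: 42143*I*sqrt(6)/12 ≈ 8602.4*I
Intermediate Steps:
k(d, O) = -3 (k(d, O) = -2 - 1 = -3)
H(W) = sqrt(2)*sqrt(W)/2 (H(W) = sqrt(W + W)/2 = sqrt(2*W)/2 = (sqrt(2)*sqrt(W))/2 = sqrt(2)*sqrt(W)/2)
t = -4 (t = -4 + 0*(-1 + (-5 - 1*(-2))) = -4 + 0*(-1 + (-5 + 2)) = -4 + 0*(-1 - 3) = -4 + 0*(-4) = -4 + 0 = -4)
f(o, A) = -2*sqrt(2)*sqrt(o) (f(o, A) = (sqrt(2)*sqrt(o)/2)*(-4) = -2*sqrt(2)*sqrt(o))
42143/f(k(14, -15), -49) = 42143/((-2*sqrt(2)*sqrt(-3))) = 42143/((-2*sqrt(2)*I*sqrt(3))) = 42143/((-2*I*sqrt(6))) = 42143*(I*sqrt(6)/12) = 42143*I*sqrt(6)/12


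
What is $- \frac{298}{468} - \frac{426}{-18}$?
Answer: $\frac{5389}{234} \approx 23.03$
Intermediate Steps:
$- \frac{298}{468} - \frac{426}{-18} = \left(-298\right) \frac{1}{468} - - \frac{71}{3} = - \frac{149}{234} + \frac{71}{3} = \frac{5389}{234}$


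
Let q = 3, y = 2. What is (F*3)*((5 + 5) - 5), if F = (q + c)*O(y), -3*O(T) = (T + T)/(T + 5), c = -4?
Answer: 20/7 ≈ 2.8571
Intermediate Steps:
O(T) = -2*T/(3*(5 + T)) (O(T) = -(T + T)/(3*(T + 5)) = -2*T/(3*(5 + T)))
F = 4/21 (F = (3 - 4)*(-2*2/(15 + 3*2)) = -(-2)*2/(15 + 6) = -(-2)*2/21 = -1*(-4/21) = 4/21 ≈ 0.19048)
(F*3)*((5 + 5) - 5) = ((4/21)*3)*((5 + 5) - 5) = 4*(10 - 5)/7 = (4/7)*5 = 20/7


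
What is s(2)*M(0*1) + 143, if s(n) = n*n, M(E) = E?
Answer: 143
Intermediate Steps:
s(n) = n²
s(2)*M(0*1) + 143 = 2²*(0*1) + 143 = 4*0 + 143 = 0 + 143 = 143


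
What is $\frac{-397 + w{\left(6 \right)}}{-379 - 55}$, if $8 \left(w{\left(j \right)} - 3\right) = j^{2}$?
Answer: $\frac{779}{868} \approx 0.89747$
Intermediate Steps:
$w{\left(j \right)} = 3 + \frac{j^{2}}{8}$
$\frac{-397 + w{\left(6 \right)}}{-379 - 55} = \frac{-397 + \left(3 + \frac{6^{2}}{8}\right)}{-379 - 55} = \frac{-397 + \left(3 + \frac{1}{8} \cdot 36\right)}{-434} = \left(-397 + \left(3 + \frac{9}{2}\right)\right) \left(- \frac{1}{434}\right) = \left(-397 + \frac{15}{2}\right) \left(- \frac{1}{434}\right) = \left(- \frac{779}{2}\right) \left(- \frac{1}{434}\right) = \frac{779}{868}$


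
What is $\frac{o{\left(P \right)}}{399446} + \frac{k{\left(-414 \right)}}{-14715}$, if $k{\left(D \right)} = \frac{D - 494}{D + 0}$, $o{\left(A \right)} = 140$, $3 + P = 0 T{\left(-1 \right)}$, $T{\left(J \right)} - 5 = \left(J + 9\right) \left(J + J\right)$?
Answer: $\frac{122546108}{608357256615} \approx 0.00020144$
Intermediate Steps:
$T{\left(J \right)} = 5 + 2 J \left(9 + J\right)$ ($T{\left(J \right)} = 5 + \left(J + 9\right) \left(J + J\right) = 5 + \left(9 + J\right) 2 J = 5 + 2 J \left(9 + J\right)$)
$P = -3$ ($P = -3 + 0 \left(5 + 2 \left(-1\right)^{2} + 18 \left(-1\right)\right) = -3 + 0 \left(5 + 2 \cdot 1 - 18\right) = -3 + 0 \left(5 + 2 - 18\right) = -3 + 0 \left(-11\right) = -3 + 0 = -3$)
$k{\left(D \right)} = \frac{-494 + D}{D}$
$\frac{o{\left(P \right)}}{399446} + \frac{k{\left(-414 \right)}}{-14715} = \frac{140}{399446} + \frac{\frac{1}{-414} \left(-494 - 414\right)}{-14715} = 140 \cdot \frac{1}{399446} + \left(- \frac{1}{414}\right) \left(-908\right) \left(- \frac{1}{14715}\right) = \frac{70}{199723} + \frac{454}{207} \left(- \frac{1}{14715}\right) = \frac{70}{199723} - \frac{454}{3046005} = \frac{122546108}{608357256615}$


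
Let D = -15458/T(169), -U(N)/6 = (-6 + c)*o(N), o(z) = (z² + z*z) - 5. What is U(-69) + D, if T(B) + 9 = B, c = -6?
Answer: 54810191/80 ≈ 6.8513e+5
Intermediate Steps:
T(B) = -9 + B
o(z) = -5 + 2*z² (o(z) = (z² + z²) - 5 = 2*z² - 5 = -5 + 2*z²)
U(N) = -360 + 144*N² (U(N) = -6*(-6 - 6)*(-5 + 2*N²) = -(-72)*(-5 + 2*N²) = -6*(60 - 24*N²) = -360 + 144*N²)
D = -7729/80 (D = -15458/(-9 + 169) = -15458/160 = -15458*1/160 = -7729/80 ≈ -96.613)
U(-69) + D = (-360 + 144*(-69)²) - 7729/80 = (-360 + 144*4761) - 7729/80 = (-360 + 685584) - 7729/80 = 685224 - 7729/80 = 54810191/80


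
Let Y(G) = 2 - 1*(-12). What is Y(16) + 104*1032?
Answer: 107342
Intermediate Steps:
Y(G) = 14 (Y(G) = 2 + 12 = 14)
Y(16) + 104*1032 = 14 + 104*1032 = 14 + 107328 = 107342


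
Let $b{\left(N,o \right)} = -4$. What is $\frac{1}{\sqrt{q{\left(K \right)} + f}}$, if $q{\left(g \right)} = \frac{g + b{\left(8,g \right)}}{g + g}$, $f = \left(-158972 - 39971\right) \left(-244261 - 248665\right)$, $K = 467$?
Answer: $\frac{\sqrt{3421874935264722}}{18318388304415} \approx 3.1933 \cdot 10^{-6}$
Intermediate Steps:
$f = 98064177218$ ($f = \left(-198943\right) \left(-492926\right) = 98064177218$)
$q{\left(g \right)} = \frac{-4 + g}{2 g}$ ($q{\left(g \right)} = \frac{g - 4}{g + g} = \frac{-4 + g}{2 g}$)
$\frac{1}{\sqrt{q{\left(K \right)} + f}} = \frac{1}{\sqrt{\frac{-4 + 467}{2 \cdot 467} + 98064177218}} = \frac{1}{\sqrt{\frac{1}{2} \cdot \frac{1}{467} \cdot 463 + 98064177218}} = \frac{1}{\sqrt{\frac{463}{934} + 98064177218}} = \frac{1}{\sqrt{\frac{91591941522075}{934}}} = \frac{1}{\frac{5}{934} \sqrt{3421874935264722}} = \frac{\sqrt{3421874935264722}}{18318388304415}$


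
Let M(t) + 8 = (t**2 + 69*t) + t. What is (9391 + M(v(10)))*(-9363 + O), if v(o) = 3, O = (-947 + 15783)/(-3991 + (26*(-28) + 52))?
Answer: -419722211114/4667 ≈ -8.9934e+7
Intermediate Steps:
O = -14836/4667 (O = 14836/(-3991 + (-728 + 52)) = 14836/(-3991 - 676) = 14836/(-4667) = 14836*(-1/4667) = -14836/4667 ≈ -3.1789)
M(t) = -8 + t**2 + 70*t (M(t) = -8 + ((t**2 + 69*t) + t) = -8 + (t**2 + 70*t) = -8 + t**2 + 70*t)
(9391 + M(v(10)))*(-9363 + O) = (9391 + (-8 + 3**2 + 70*3))*(-9363 - 14836/4667) = (9391 + (-8 + 9 + 210))*(-43711957/4667) = (9391 + 211)*(-43711957/4667) = 9602*(-43711957/4667) = -419722211114/4667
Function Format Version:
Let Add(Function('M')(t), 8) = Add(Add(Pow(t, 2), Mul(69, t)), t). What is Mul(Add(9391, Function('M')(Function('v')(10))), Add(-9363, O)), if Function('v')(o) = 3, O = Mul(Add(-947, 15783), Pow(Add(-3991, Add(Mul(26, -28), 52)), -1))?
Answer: Rational(-419722211114, 4667) ≈ -8.9934e+7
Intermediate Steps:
O = Rational(-14836, 4667) (O = Mul(14836, Pow(Add(-3991, Add(-728, 52)), -1)) = Mul(14836, Pow(Add(-3991, -676), -1)) = Mul(14836, Pow(-4667, -1)) = Mul(14836, Rational(-1, 4667)) = Rational(-14836, 4667) ≈ -3.1789)
Function('M')(t) = Add(-8, Pow(t, 2), Mul(70, t)) (Function('M')(t) = Add(-8, Add(Add(Pow(t, 2), Mul(69, t)), t)) = Add(-8, Add(Pow(t, 2), Mul(70, t))) = Add(-8, Pow(t, 2), Mul(70, t)))
Mul(Add(9391, Function('M')(Function('v')(10))), Add(-9363, O)) = Mul(Add(9391, Add(-8, Pow(3, 2), Mul(70, 3))), Add(-9363, Rational(-14836, 4667))) = Mul(Add(9391, Add(-8, 9, 210)), Rational(-43711957, 4667)) = Mul(Add(9391, 211), Rational(-43711957, 4667)) = Mul(9602, Rational(-43711957, 4667)) = Rational(-419722211114, 4667)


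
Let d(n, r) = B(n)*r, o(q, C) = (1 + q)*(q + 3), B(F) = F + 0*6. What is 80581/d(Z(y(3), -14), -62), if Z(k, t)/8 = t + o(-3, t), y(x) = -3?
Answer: 80581/6944 ≈ 11.604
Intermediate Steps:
B(F) = F (B(F) = F + 0 = F)
o(q, C) = (1 + q)*(3 + q)
Z(k, t) = 8*t (Z(k, t) = 8*(t + (3 + (-3)**2 + 4*(-3))) = 8*(t + (3 + 9 - 12)) = 8*(t + 0) = 8*t)
d(n, r) = n*r
80581/d(Z(y(3), -14), -62) = 80581/(((8*(-14))*(-62))) = 80581/((-112*(-62))) = 80581/6944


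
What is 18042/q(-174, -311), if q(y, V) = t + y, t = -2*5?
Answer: -9021/92 ≈ -98.054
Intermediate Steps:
t = -10
q(y, V) = -10 + y
18042/q(-174, -311) = 18042/(-10 - 174) = 18042/(-184) = 18042*(-1/184) = -9021/92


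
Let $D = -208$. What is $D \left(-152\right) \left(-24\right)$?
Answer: $-758784$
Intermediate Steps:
$D \left(-152\right) \left(-24\right) = \left(-208\right) \left(-152\right) \left(-24\right) = 31616 \left(-24\right) = -758784$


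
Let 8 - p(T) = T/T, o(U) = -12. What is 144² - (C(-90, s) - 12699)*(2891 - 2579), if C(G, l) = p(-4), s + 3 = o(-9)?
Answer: 3980640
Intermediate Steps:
s = -15 (s = -3 - 12 = -15)
p(T) = 7 (p(T) = 8 - T/T = 8 - 1*1 = 8 - 1 = 7)
C(G, l) = 7
144² - (C(-90, s) - 12699)*(2891 - 2579) = 144² - (7 - 12699)*(2891 - 2579) = 20736 - (-12692)*312 = 20736 - 1*(-3959904) = 20736 + 3959904 = 3980640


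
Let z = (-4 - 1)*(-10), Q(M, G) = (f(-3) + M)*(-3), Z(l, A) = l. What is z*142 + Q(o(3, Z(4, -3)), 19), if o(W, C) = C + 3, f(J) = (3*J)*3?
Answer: 7160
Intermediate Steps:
f(J) = 9*J
o(W, C) = 3 + C
Q(M, G) = 81 - 3*M (Q(M, G) = (9*(-3) + M)*(-3) = (-27 + M)*(-3) = 81 - 3*M)
z = 50 (z = -5*(-10) = 50)
z*142 + Q(o(3, Z(4, -3)), 19) = 50*142 + (81 - 3*(3 + 4)) = 7100 + (81 - 3*7) = 7100 + (81 - 21) = 7100 + 60 = 7160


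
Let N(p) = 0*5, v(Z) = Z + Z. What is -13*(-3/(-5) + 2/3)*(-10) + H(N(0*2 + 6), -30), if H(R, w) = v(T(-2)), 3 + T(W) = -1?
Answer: 470/3 ≈ 156.67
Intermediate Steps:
T(W) = -4 (T(W) = -3 - 1 = -4)
v(Z) = 2*Z
N(p) = 0
H(R, w) = -8 (H(R, w) = 2*(-4) = -8)
-13*(-3/(-5) + 2/3)*(-10) + H(N(0*2 + 6), -30) = -13*(-3/(-5) + 2/3)*(-10) - 8 = -13*(-3*(-⅕) + 2*(⅓))*(-10) - 8 = -13*(⅗ + ⅔)*(-10) - 8 = -13*19/15*(-10) - 8 = -247/15*(-10) - 8 = 494/3 - 8 = 470/3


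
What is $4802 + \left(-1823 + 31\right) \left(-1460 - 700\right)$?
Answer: $3875522$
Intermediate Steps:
$4802 + \left(-1823 + 31\right) \left(-1460 - 700\right) = 4802 - -3870720 = 4802 + 3870720 = 3875522$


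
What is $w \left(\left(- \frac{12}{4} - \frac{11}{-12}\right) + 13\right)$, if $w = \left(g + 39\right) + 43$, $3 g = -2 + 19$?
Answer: $\frac{34453}{36} \approx 957.03$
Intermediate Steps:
$g = \frac{17}{3}$ ($g = \frac{-2 + 19}{3} = \frac{1}{3} \cdot 17 = \frac{17}{3} \approx 5.6667$)
$w = \frac{263}{3}$ ($w = \left(\frac{17}{3} + 39\right) + 43 = \frac{134}{3} + 43 = \frac{263}{3} \approx 87.667$)
$w \left(\left(- \frac{12}{4} - \frac{11}{-12}\right) + 13\right) = \frac{263 \left(\left(- \frac{12}{4} - \frac{11}{-12}\right) + 13\right)}{3} = \frac{263 \left(\left(\left(-12\right) \frac{1}{4} - - \frac{11}{12}\right) + 13\right)}{3} = \frac{263 \left(\left(-3 + \frac{11}{12}\right) + 13\right)}{3} = \frac{263 \left(- \frac{25}{12} + 13\right)}{3} = \frac{263}{3} \cdot \frac{131}{12} = \frac{34453}{36}$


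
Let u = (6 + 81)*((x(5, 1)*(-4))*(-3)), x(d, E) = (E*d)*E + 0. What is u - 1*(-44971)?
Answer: 50191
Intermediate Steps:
x(d, E) = d*E² (x(d, E) = d*E² + 0 = d*E²)
u = 5220 (u = (6 + 81)*(((5*1²)*(-4))*(-3)) = 87*(((5*1)*(-4))*(-3)) = 87*((5*(-4))*(-3)) = 87*(-20*(-3)) = 87*60 = 5220)
u - 1*(-44971) = 5220 - 1*(-44971) = 5220 + 44971 = 50191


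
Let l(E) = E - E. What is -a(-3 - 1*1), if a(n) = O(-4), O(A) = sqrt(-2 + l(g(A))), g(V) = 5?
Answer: -I*sqrt(2) ≈ -1.4142*I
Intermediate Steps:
l(E) = 0
O(A) = I*sqrt(2) (O(A) = sqrt(-2 + 0) = sqrt(-2) = I*sqrt(2))
a(n) = I*sqrt(2)
-a(-3 - 1*1) = -I*sqrt(2)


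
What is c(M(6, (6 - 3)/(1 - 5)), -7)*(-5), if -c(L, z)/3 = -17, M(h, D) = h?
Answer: -255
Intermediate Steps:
c(L, z) = 51 (c(L, z) = -3*(-17) = 51)
c(M(6, (6 - 3)/(1 - 5)), -7)*(-5) = 51*(-5) = -255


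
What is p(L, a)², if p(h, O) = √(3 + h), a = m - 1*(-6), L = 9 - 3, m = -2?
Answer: 9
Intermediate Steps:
L = 6
a = 4 (a = -2 - 1*(-6) = -2 + 6 = 4)
p(L, a)² = (√(3 + 6))² = (√9)² = 3² = 9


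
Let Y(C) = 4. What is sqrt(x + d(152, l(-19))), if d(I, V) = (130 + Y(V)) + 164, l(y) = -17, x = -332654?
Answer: 2*I*sqrt(83089) ≈ 576.5*I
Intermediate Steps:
d(I, V) = 298 (d(I, V) = (130 + 4) + 164 = 134 + 164 = 298)
sqrt(x + d(152, l(-19))) = sqrt(-332654 + 298) = sqrt(-332356) = 2*I*sqrt(83089)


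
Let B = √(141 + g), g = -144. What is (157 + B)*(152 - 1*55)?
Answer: 15229 + 97*I*√3 ≈ 15229.0 + 168.01*I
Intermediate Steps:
B = I*√3 (B = √(141 - 144) = √(-3) = I*√3 ≈ 1.732*I)
(157 + B)*(152 - 1*55) = (157 + I*√3)*(152 - 1*55) = (157 + I*√3)*(152 - 55) = (157 + I*√3)*97 = 15229 + 97*I*√3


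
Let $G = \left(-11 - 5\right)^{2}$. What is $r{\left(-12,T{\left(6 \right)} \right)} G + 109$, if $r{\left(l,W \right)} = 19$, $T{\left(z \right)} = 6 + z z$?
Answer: $4973$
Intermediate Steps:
$T{\left(z \right)} = 6 + z^{2}$
$G = 256$ ($G = \left(-16\right)^{2} = 256$)
$r{\left(-12,T{\left(6 \right)} \right)} G + 109 = 19 \cdot 256 + 109 = 4864 + 109 = 4973$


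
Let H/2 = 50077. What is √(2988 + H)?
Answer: √103142 ≈ 321.16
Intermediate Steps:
H = 100154 (H = 2*50077 = 100154)
√(2988 + H) = √(2988 + 100154) = √103142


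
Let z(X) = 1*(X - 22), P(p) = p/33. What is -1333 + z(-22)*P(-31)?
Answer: -3875/3 ≈ -1291.7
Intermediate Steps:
P(p) = p/33 (P(p) = p*(1/33) = p/33)
z(X) = -22 + X (z(X) = 1*(-22 + X) = -22 + X)
-1333 + z(-22)*P(-31) = -1333 + (-22 - 22)*((1/33)*(-31)) = -1333 - 44*(-31/33) = -1333 + 124/3 = -3875/3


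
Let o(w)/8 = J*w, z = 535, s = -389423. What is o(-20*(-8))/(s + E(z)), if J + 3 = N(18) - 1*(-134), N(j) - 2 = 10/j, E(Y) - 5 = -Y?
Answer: -1538560/3509577 ≈ -0.43839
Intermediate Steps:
E(Y) = 5 - Y
N(j) = 2 + 10/j
J = 1202/9 (J = -3 + ((2 + 10/18) - 1*(-134)) = -3 + ((2 + 10*(1/18)) + 134) = -3 + ((2 + 5/9) + 134) = -3 + (23/9 + 134) = -3 + 1229/9 = 1202/9 ≈ 133.56)
o(w) = 9616*w/9 (o(w) = 8*(1202*w/9) = 9616*w/9)
o(-20*(-8))/(s + E(z)) = (9616*(-20*(-8))/9)/(-389423 + (5 - 1*535)) = ((9616/9)*160)/(-389423 + (5 - 535)) = 1538560/(9*(-389423 - 530)) = (1538560/9)/(-389953) = (1538560/9)*(-1/389953) = -1538560/3509577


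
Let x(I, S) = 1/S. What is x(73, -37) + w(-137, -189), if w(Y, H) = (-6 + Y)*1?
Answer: -5292/37 ≈ -143.03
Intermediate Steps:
w(Y, H) = -6 + Y
x(73, -37) + w(-137, -189) = 1/(-37) + (-6 - 137) = -1/37 - 143 = -5292/37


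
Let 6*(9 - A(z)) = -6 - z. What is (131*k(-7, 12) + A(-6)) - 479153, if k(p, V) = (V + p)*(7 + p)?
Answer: -479144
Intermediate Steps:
k(p, V) = (7 + p)*(V + p)
A(z) = 10 + z/6 (A(z) = 9 - (-6 - z)/6 = 9 + (1 + z/6) = 10 + z/6)
(131*k(-7, 12) + A(-6)) - 479153 = (131*((-7)² + 7*12 + 7*(-7) + 12*(-7)) + (10 + (⅙)*(-6))) - 479153 = (131*(49 + 84 - 49 - 84) + (10 - 1)) - 479153 = (131*0 + 9) - 479153 = (0 + 9) - 479153 = 9 - 479153 = -479144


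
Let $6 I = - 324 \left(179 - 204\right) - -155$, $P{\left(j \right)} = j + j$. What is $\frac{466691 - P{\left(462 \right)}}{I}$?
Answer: $\frac{2794602}{8255} \approx 338.53$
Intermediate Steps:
$P{\left(j \right)} = 2 j$
$I = \frac{8255}{6}$ ($I = \frac{- 324 \left(179 - 204\right) - -155}{6} = \frac{- 324 \left(179 - 204\right) + 155}{6} = \frac{\left(-324\right) \left(-25\right) + 155}{6} = \frac{8100 + 155}{6} = \frac{1}{6} \cdot 8255 = \frac{8255}{6} \approx 1375.8$)
$\frac{466691 - P{\left(462 \right)}}{I} = \frac{466691 - 2 \cdot 462}{\frac{8255}{6}} = \left(466691 - 924\right) \frac{6}{8255} = 465767 \cdot \frac{6}{8255} = \frac{2794602}{8255}$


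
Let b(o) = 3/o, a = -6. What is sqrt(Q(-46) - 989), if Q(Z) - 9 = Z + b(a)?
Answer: I*sqrt(4106)/2 ≈ 32.039*I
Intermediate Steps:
Q(Z) = 17/2 + Z (Q(Z) = 9 + (Z + 3/(-6)) = 9 + (Z + 3*(-1/6)) = 9 + (Z - 1/2) = 9 + (-1/2 + Z) = 17/2 + Z)
sqrt(Q(-46) - 989) = sqrt((17/2 - 46) - 989) = sqrt(-75/2 - 989) = sqrt(-2053/2) = I*sqrt(4106)/2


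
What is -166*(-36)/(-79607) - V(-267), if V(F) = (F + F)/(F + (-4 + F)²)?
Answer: -197388843/2912581309 ≈ -0.067771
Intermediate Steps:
V(F) = 2*F/(F + (-4 + F)²) (V(F) = (2*F)/(F + (-4 + F)²) = 2*F/(F + (-4 + F)²))
-166*(-36)/(-79607) - V(-267) = -166*(-36)/(-79607) - 2*(-267)/(-267 + (-4 - 267)²) = 5976*(-1/79607) - 2*(-267)/(-267 + (-271)²) = -5976/79607 - 2*(-267)/(-267 + 73441) = -5976/79607 - 2*(-267)/73174 = -5976/79607 - 1*(-267/36587) = -5976/79607 + 267/36587 = -197388843/2912581309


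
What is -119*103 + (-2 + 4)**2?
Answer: -12253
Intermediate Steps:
-119*103 + (-2 + 4)**2 = -12257 + 2**2 = -12257 + 4 = -12253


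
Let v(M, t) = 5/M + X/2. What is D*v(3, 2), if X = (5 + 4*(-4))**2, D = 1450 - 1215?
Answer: 87655/6 ≈ 14609.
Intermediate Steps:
D = 235
X = 121 (X = (5 - 16)**2 = (-11)**2 = 121)
v(M, t) = 121/2 + 5/M (v(M, t) = 5/M + 121/2 = 121/2 + 5/M)
D*v(3, 2) = 235*(121/2 + 5/3) = 235*(373/6) = 87655/6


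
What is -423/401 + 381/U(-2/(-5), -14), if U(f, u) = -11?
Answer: -157434/4411 ≈ -35.691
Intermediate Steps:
-423/401 + 381/U(-2/(-5), -14) = -423/401 + 381/(-11) = -423*1/401 + 381*(-1/11) = -423/401 - 381/11 = -157434/4411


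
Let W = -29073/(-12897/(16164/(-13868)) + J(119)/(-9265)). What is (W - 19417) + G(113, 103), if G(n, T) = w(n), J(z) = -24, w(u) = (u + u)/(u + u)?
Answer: -893848853420361/46030485691 ≈ -19419.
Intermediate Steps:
w(u) = 1 (w(u) = (2*u)/((2*u)) = (2*u)*(1/(2*u)) = 1)
G(n, T) = 1
W = -120943243905/46030485691 (W = -29073/(-12897/(16164/(-13868)) - 24/(-9265)) = -29073/(-12897/(16164*(-1/13868)) - 24*(-1/9265)) = -29073/(-12897/(-4041/3467) + 24/9265) = -29073/(-12897*(-3467/4041) + 24/9265) = -29073/(4968211/449 + 24/9265) = -29073/46030485691/4159985 = -29073*4159985/46030485691 = -120943243905/46030485691 ≈ -2.6275)
(W - 19417) + G(113, 103) = (-120943243905/46030485691 - 19417) + 1 = -893894883906052/46030485691 + 1 = -893848853420361/46030485691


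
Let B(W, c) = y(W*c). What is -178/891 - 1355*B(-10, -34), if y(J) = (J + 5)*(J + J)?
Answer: -283233753178/891 ≈ -3.1788e+8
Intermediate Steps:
y(J) = 2*J*(5 + J) (y(J) = (5 + J)*(2*J) = 2*J*(5 + J))
B(W, c) = 2*W*c*(5 + W*c) (B(W, c) = 2*(W*c)*(5 + W*c) = 2*W*c*(5 + W*c))
-178/891 - 1355*B(-10, -34) = -178/891 - 2710*(-10)*(-34)*(5 - 10*(-34)) = -178*1/891 - 2710*(-10)*(-34)*(5 + 340) = -178/891 - 2710*(-10)*(-34)*345 = -178/891 - 1355*234600 = -178/891 - 317883000 = -283233753178/891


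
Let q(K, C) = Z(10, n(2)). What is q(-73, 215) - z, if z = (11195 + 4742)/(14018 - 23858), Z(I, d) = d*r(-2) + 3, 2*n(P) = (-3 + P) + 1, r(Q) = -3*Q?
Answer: 45457/9840 ≈ 4.6196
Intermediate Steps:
n(P) = -1 + P/2 (n(P) = ((-3 + P) + 1)/2 = (-2 + P)/2 = -1 + P/2)
Z(I, d) = 3 + 6*d (Z(I, d) = d*(-3*(-2)) + 3 = d*6 + 3 = 6*d + 3 = 3 + 6*d)
q(K, C) = 3 (q(K, C) = 3 + 6*(-1 + (1/2)*2) = 3 + 6*(-1 + 1) = 3 + 6*0 = 3 + 0 = 3)
z = -15937/9840 (z = 15937/(-9840) = 15937*(-1/9840) = -15937/9840 ≈ -1.6196)
q(-73, 215) - z = 3 - 1*(-15937/9840) = 3 + 15937/9840 = 45457/9840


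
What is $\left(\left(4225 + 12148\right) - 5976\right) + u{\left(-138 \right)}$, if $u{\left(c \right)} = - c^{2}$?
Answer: $-8647$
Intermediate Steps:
$\left(\left(4225 + 12148\right) - 5976\right) + u{\left(-138 \right)} = \left(\left(4225 + 12148\right) - 5976\right) - \left(-138\right)^{2} = \left(16373 - 5976\right) - 19044 = 10397 - 19044 = -8647$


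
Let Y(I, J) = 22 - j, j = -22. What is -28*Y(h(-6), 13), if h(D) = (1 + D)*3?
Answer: -1232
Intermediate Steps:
h(D) = 3 + 3*D
Y(I, J) = 44 (Y(I, J) = 22 - 1*(-22) = 22 + 22 = 44)
-28*Y(h(-6), 13) = -28*44 = -1232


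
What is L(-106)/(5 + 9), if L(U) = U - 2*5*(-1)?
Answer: -48/7 ≈ -6.8571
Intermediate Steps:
L(U) = 10 + U (L(U) = U - 10*(-1) = U + 10 = 10 + U)
L(-106)/(5 + 9) = (10 - 106)/(5 + 9) = -96/14 = (1/14)*(-96) = -48/7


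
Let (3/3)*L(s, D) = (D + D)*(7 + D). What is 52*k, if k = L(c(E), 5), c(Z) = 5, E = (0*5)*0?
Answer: 6240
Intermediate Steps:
E = 0 (E = 0*0 = 0)
L(s, D) = 2*D*(7 + D) (L(s, D) = (D + D)*(7 + D) = (2*D)*(7 + D) = 2*D*(7 + D))
k = 120 (k = 2*5*(7 + 5) = 2*5*12 = 120)
52*k = 52*120 = 6240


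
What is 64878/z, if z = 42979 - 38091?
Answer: 32439/2444 ≈ 13.273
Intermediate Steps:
z = 4888
64878/z = 64878/4888 = 64878*(1/4888) = 32439/2444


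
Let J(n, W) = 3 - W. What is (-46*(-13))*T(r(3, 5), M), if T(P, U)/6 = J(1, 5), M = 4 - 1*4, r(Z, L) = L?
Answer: -7176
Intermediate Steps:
M = 0 (M = 4 - 4 = 0)
T(P, U) = -12 (T(P, U) = 6*(3 - 1*5) = 6*(3 - 5) = 6*(-2) = -12)
(-46*(-13))*T(r(3, 5), M) = -46*(-13)*(-12) = 598*(-12) = -7176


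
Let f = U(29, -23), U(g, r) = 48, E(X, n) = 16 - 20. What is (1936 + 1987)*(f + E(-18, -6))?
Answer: 172612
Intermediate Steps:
E(X, n) = -4
f = 48
(1936 + 1987)*(f + E(-18, -6)) = (1936 + 1987)*(48 - 4) = 3923*44 = 172612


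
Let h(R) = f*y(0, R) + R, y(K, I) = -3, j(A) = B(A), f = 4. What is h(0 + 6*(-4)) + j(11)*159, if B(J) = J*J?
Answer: 19203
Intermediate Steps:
B(J) = J²
j(A) = A²
h(R) = -12 + R (h(R) = 4*(-3) + R = -12 + R)
h(0 + 6*(-4)) + j(11)*159 = (-12 + (0 + 6*(-4))) + 11²*159 = (-12 + (0 - 24)) + 121*159 = (-12 - 24) + 19239 = -36 + 19239 = 19203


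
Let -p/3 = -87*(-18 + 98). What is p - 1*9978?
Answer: 10902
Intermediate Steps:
p = 20880 (p = -(-261)*(-18 + 98) = -(-261)*80 = -3*(-6960) = 20880)
p - 1*9978 = 20880 - 1*9978 = 20880 - 9978 = 10902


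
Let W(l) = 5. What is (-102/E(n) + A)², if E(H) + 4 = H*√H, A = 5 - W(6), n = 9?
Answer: 10404/529 ≈ 19.667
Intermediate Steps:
A = 0 (A = 5 - 1*5 = 5 - 5 = 0)
E(H) = -4 + H^(3/2) (E(H) = -4 + H*√H = -4 + H^(3/2))
(-102/E(n) + A)² = (-102/(-4 + 9^(3/2)) + 0)² = (-102/(-4 + 27) + 0)² = (-102/23 + 0)² = (-102/23)² = 10404/529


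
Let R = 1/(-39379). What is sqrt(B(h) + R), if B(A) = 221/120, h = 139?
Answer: sqrt(10281036635430)/2362740 ≈ 1.3571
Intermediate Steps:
R = -1/39379 ≈ -2.5394e-5
B(A) = 221/120 (B(A) = 221*(1/120) = 221/120)
sqrt(B(h) + R) = sqrt(221/120 - 1/39379) = sqrt(8702639/4725480) = sqrt(10281036635430)/2362740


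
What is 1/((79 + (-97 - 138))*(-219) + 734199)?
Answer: 1/768363 ≈ 1.3015e-6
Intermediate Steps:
1/((79 + (-97 - 138))*(-219) + 734199) = 1/((79 - 235)*(-219) + 734199) = 1/(-156*(-219) + 734199) = 1/(34164 + 734199) = 1/768363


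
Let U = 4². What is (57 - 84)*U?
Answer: -432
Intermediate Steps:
U = 16
(57 - 84)*U = (57 - 84)*16 = -27*16 = -432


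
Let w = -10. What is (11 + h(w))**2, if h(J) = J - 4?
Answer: 9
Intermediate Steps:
h(J) = -4 + J
(11 + h(w))**2 = (11 + (-4 - 10))**2 = (11 - 14)**2 = (-3)**2 = 9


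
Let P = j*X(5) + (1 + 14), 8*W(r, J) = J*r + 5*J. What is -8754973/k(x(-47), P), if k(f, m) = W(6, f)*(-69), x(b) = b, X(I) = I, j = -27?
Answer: -3045208/1551 ≈ -1963.4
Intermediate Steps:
W(r, J) = 5*J/8 + J*r/8 (W(r, J) = (J*r + 5*J)/8 = (5*J + J*r)/8 = 5*J/8 + J*r/8)
P = -120 (P = -27*5 + (1 + 14) = -135 + 15 = -120)
k(f, m) = -759*f/8 (k(f, m) = (f*(5 + 6)/8)*(-69) = ((⅛)*f*11)*(-69) = (11*f/8)*(-69) = -759*f/8)
-8754973/k(x(-47), P) = -8754973/((-759/8*(-47))) = -8754973/35673/8 = -8754973*8/35673 = -3045208/1551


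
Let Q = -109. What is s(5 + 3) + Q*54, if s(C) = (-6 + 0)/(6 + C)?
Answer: -41205/7 ≈ -5886.4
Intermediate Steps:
s(C) = -6/(6 + C)
s(5 + 3) + Q*54 = -6/(6 + (5 + 3)) - 109*54 = -6/(6 + 8) - 5886 = -6/14 - 5886 = -6*1/14 - 5886 = -3/7 - 5886 = -41205/7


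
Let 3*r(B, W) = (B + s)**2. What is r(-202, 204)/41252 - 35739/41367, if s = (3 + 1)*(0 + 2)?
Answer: -238835606/426617871 ≈ -0.55984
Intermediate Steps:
s = 8 (s = 4*2 = 8)
r(B, W) = (8 + B)**2/3 (r(B, W) = (B + 8)**2/3 = (8 + B)**2/3)
r(-202, 204)/41252 - 35739/41367 = ((8 - 202)**2/3)/41252 - 35739/41367 = ((1/3)*(-194)**2)*(1/41252) - 35739*1/41367 = ((1/3)*37636)*(1/41252) - 11913/13789 = (37636/3)*(1/41252) - 11913/13789 = 9409/30939 - 11913/13789 = -238835606/426617871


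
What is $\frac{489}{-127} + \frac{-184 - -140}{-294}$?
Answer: $- \frac{69089}{18669} \approx -3.7007$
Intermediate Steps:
$\frac{489}{-127} + \frac{-184 - -140}{-294} = 489 \left(- \frac{1}{127}\right) + \left(-184 + 140\right) \left(- \frac{1}{294}\right) = - \frac{489}{127} - - \frac{22}{147} = - \frac{489}{127} + \frac{22}{147} = - \frac{69089}{18669}$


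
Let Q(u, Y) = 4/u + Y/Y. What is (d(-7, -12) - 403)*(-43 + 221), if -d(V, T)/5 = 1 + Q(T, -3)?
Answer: -219652/3 ≈ -73217.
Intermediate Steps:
Q(u, Y) = 1 + 4/u (Q(u, Y) = 4/u + 1 = 1 + 4/u)
d(V, T) = -5 - 5*(4 + T)/T (d(V, T) = -5*(1 + (4 + T)/T) = -5 - 5*(4 + T)/T)
(d(-7, -12) - 403)*(-43 + 221) = ((-10 - 20/(-12)) - 403)*(-43 + 221) = ((-10 - 20*(-1/12)) - 403)*178 = ((-10 + 5/3) - 403)*178 = (-25/3 - 403)*178 = -1234/3*178 = -219652/3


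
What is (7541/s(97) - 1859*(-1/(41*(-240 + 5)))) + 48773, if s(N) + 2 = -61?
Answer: 29532680213/607005 ≈ 48653.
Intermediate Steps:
s(N) = -63 (s(N) = -2 - 61 = -63)
(7541/s(97) - 1859*(-1/(41*(-240 + 5)))) + 48773 = (7541/(-63) - 1859*(-1/(41*(-240 + 5)))) + 48773 = (7541*(-1/63) - 1859/((-41*(-235)))) + 48773 = (-7541/63 - 1859/9635) + 48773 = -72774652/607005 + 48773 = 29532680213/607005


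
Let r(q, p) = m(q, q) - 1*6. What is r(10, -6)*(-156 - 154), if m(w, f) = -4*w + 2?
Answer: 13640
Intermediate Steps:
m(w, f) = 2 - 4*w
r(q, p) = -4 - 4*q (r(q, p) = (2 - 4*q) - 1*6 = (2 - 4*q) - 6 = -4 - 4*q)
r(10, -6)*(-156 - 154) = (-4 - 4*10)*(-156 - 154) = (-4 - 40)*(-310) = -44*(-310) = 13640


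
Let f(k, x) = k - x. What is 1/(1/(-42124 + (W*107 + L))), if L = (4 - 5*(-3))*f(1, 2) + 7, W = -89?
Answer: -51659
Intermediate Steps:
L = -12 (L = (4 - 5*(-3))*(1 - 1*2) + 7 = (4 + 15)*(1 - 2) + 7 = 19*(-1) + 7 = -19 + 7 = -12)
1/(1/(-42124 + (W*107 + L))) = 1/(1/(-42124 + (-89*107 - 12))) = 1/(1/(-42124 + (-9523 - 12))) = 1/(1/(-42124 - 9535)) = 1/(1/(-51659)) = 1/(-1/51659) = -51659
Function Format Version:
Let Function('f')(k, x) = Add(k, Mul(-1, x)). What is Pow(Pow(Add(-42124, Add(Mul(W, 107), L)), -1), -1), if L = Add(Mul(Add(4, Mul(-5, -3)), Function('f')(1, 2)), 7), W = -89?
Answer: -51659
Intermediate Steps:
L = -12 (L = Add(Mul(Add(4, Mul(-5, -3)), Add(1, Mul(-1, 2))), 7) = Add(Mul(Add(4, 15), Add(1, -2)), 7) = Add(Mul(19, -1), 7) = Add(-19, 7) = -12)
Pow(Pow(Add(-42124, Add(Mul(W, 107), L)), -1), -1) = Pow(Pow(Add(-42124, Add(Mul(-89, 107), -12)), -1), -1) = Pow(Pow(Add(-42124, Add(-9523, -12)), -1), -1) = Pow(Pow(Add(-42124, -9535), -1), -1) = Pow(Pow(-51659, -1), -1) = Pow(Rational(-1, 51659), -1) = -51659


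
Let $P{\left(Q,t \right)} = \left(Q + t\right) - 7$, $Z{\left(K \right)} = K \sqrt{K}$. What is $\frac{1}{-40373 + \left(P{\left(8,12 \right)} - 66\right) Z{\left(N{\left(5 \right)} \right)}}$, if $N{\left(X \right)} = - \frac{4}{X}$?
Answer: $- \frac{5046625}{203747570901} - \frac{2120 i \sqrt{5}}{203747570901} \approx -2.4769 \cdot 10^{-5} - 2.3266 \cdot 10^{-8} i$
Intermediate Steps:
$Z{\left(K \right)} = K^{\frac{3}{2}}$
$P{\left(Q,t \right)} = -7 + Q + t$
$\frac{1}{-40373 + \left(P{\left(8,12 \right)} - 66\right) Z{\left(N{\left(5 \right)} \right)}} = \frac{1}{-40373 + \left(\left(-7 + 8 + 12\right) - 66\right) \left(- \frac{4}{5}\right)^{\frac{3}{2}}} = \frac{1}{-40373 + \left(13 - 66\right) \left(\left(-4\right) \frac{1}{5}\right)^{\frac{3}{2}}} = \frac{1}{-40373 - 53 \left(- \frac{4}{5}\right)^{\frac{3}{2}}} = \frac{1}{-40373 - 53 \left(- \frac{8 i \sqrt{5}}{25}\right)} = \frac{1}{-40373 + \frac{424 i \sqrt{5}}{25}}$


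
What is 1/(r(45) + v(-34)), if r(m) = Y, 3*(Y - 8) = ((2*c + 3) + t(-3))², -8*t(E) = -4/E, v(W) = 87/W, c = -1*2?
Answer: 1836/10823 ≈ 0.16964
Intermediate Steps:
c = -2
t(E) = 1/(2*E) (t(E) = -(-1)/(2*E) = 1/(2*E))
Y = 913/108 (Y = 8 + ((2*(-2) + 3) + (½)/(-3))²/3 = 8 + ((-4 + 3) + (½)*(-⅓))²/3 = 8 + (-1 - ⅙)²/3 = 8 + (-7/6)²/3 = 8 + (⅓)*(49/36) = 8 + 49/108 = 913/108 ≈ 8.4537)
r(m) = 913/108
1/(r(45) + v(-34)) = 1/(913/108 + 87/(-34)) = 1/(913/108 + 87*(-1/34)) = 1/(913/108 - 87/34) = 1/(10823/1836) = 1836/10823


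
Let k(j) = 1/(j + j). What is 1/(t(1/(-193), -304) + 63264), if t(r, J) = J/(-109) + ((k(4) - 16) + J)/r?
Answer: 872/109002323 ≈ 7.9998e-6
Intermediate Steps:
k(j) = 1/(2*j)
t(r, J) = -J/109 + (-127/8 + J)/r (t(r, J) = J/(-109) + (((½)/4 - 16) + J)/r = J*(-1/109) + (((½)*(¼) - 16) + J)/r = -J/109 + ((⅛ - 16) + J)/r = -J/109 + (-127/8 + J)/r)
1/(t(1/(-193), -304) + 63264) = 1/((-127/8 - 304 - 1/109*(-304)/(-193))/(1/(-193)) + 63264) = 1/((-127/8 - 304 - 1/109*(-304)*(-1/193))/(-1/193) + 63264) = 1/(-193*(-127/8 - 304 - 304/21037) + 63264) = 1/(-193*(-53836115/168296) + 63264) = 1/(53836115/872 + 63264) = 1/(109002323/872) = 872/109002323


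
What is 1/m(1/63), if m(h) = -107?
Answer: -1/107 ≈ -0.0093458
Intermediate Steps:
1/m(1/63) = 1/(-107) = -1/107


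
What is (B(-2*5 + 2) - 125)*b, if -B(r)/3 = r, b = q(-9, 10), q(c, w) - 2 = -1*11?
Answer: 909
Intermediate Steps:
q(c, w) = -9 (q(c, w) = 2 - 1*11 = 2 - 11 = -9)
b = -9
B(r) = -3*r
(B(-2*5 + 2) - 125)*b = (-3*(-2*5 + 2) - 125)*(-9) = (-3*(-10 + 2) - 125)*(-9) = (-3*(-8) - 125)*(-9) = (24 - 125)*(-9) = -101*(-9) = 909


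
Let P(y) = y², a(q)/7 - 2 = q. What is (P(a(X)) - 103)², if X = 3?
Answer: 1258884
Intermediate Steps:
a(q) = 14 + 7*q
(P(a(X)) - 103)² = ((14 + 7*3)² - 103)² = ((14 + 21)² - 103)² = (35² - 103)² = (1225 - 103)² = 1122² = 1258884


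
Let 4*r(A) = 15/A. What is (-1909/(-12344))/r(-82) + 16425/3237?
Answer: 42266624/24973455 ≈ 1.6925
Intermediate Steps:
r(A) = 15/(4*A) (r(A) = (15/A)/4 = 15/(4*A))
(-1909/(-12344))/r(-82) + 16425/3237 = (-1909/(-12344))/(((15/4)/(-82))) + 16425/3237 = (-1909*(-1/12344))/(((15/4)*(-1/82))) + 16425*(1/3237) = 1909/(12344*(-15/328)) + 5475/1079 = (1909/12344)*(-328/15) + 5475/1079 = -78269/23145 + 5475/1079 = 42266624/24973455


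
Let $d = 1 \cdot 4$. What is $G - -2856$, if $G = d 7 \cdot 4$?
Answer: $2968$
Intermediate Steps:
$d = 4$
$G = 112$ ($G = 4 \cdot 7 \cdot 4 = 28 \cdot 4 = 112$)
$G - -2856 = 112 - -2856 = 112 + 2856 = 2968$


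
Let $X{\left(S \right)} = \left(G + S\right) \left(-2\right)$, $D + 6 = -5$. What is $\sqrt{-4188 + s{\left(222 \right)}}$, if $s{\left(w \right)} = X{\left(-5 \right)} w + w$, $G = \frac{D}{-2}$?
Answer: $2 i \sqrt{1047} \approx 64.715 i$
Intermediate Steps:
$D = -11$ ($D = -6 - 5 = -11$)
$G = \frac{11}{2}$ ($G = - \frac{11}{-2} = \left(-11\right) \left(- \frac{1}{2}\right) = \frac{11}{2} \approx 5.5$)
$X{\left(S \right)} = -11 - 2 S$ ($X{\left(S \right)} = \left(\frac{11}{2} + S\right) \left(-2\right) = -11 - 2 S$)
$s{\left(w \right)} = 0$ ($s{\left(w \right)} = \left(-11 - -10\right) w + w = \left(-11 + 10\right) w + w = - w + w = 0$)
$\sqrt{-4188 + s{\left(222 \right)}} = \sqrt{-4188 + 0} = \sqrt{-4188} = 2 i \sqrt{1047}$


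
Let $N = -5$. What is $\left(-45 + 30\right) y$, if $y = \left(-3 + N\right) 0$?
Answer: $0$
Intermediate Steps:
$y = 0$ ($y = \left(-3 - 5\right) 0 = \left(-8\right) 0 = 0$)
$\left(-45 + 30\right) y = \left(-45 + 30\right) 0 = \left(-15\right) 0 = 0$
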